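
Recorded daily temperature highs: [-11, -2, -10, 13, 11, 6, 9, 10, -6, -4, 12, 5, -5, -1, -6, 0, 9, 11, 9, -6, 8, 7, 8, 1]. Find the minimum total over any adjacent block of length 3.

(-11, -2, -10) → sum -23
(-2, -10, 13) → sum 1
(-10, 13, 11) → sum 14
(13, 11, 6) → sum 30
(11, 6, 9) → sum 26
(6, 9, 10) → sum 25
(9, 10, -6) → sum 13
(10, -6, -4) → sum 0
(-6, -4, 12) → sum 2
(-4, 12, 5) → sum 13
(12, 5, -5) → sum 12
(5, -5, -1) → sum -1
(-5, -1, -6) → sum -12
(-1, -6, 0) → sum -7
(-6, 0, 9) → sum 3
(0, 9, 11) → sum 20
(9, 11, 9) → sum 29
(11, 9, -6) → sum 14
(9, -6, 8) → sum 11
(-6, 8, 7) → sum 9
(8, 7, 8) → sum 23
(7, 8, 1) → sum 16
Minimum of these is -23.

-23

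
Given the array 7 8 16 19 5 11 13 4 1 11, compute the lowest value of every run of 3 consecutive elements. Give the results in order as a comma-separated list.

7, 8, 5, 5, 5, 4, 1, 1

(7, 8, 16) → min 7
(8, 16, 19) → min 8
(16, 19, 5) → min 5
(19, 5, 11) → min 5
(5, 11, 13) → min 5
(11, 13, 4) → min 4
(13, 4, 1) → min 1
(4, 1, 11) → min 1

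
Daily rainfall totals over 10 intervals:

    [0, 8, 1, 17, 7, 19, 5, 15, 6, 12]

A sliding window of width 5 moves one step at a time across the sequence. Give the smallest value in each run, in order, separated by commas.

0, 1, 1, 5, 5, 5

[0, 8, 1, 17, 7] → min 0
[8, 1, 17, 7, 19] → min 1
[1, 17, 7, 19, 5] → min 1
[17, 7, 19, 5, 15] → min 5
[7, 19, 5, 15, 6] → min 5
[19, 5, 15, 6, 12] → min 5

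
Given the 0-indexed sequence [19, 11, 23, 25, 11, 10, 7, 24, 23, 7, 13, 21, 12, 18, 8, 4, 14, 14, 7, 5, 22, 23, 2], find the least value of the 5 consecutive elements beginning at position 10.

8

Elements at indices 10..14: 13, 21, 12, 18, 8
min(13, 21, 12, 18, 8) = 8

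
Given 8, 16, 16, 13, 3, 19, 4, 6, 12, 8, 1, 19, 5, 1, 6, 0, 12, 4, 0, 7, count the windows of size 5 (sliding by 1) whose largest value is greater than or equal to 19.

[8, 16, 16, 13, 3] → max 16
[16, 16, 13, 3, 19] → max 19  ≥ 19 ✓
[16, 13, 3, 19, 4] → max 19  ≥ 19 ✓
[13, 3, 19, 4, 6] → max 19  ≥ 19 ✓
[3, 19, 4, 6, 12] → max 19  ≥ 19 ✓
[19, 4, 6, 12, 8] → max 19  ≥ 19 ✓
[4, 6, 12, 8, 1] → max 12
[6, 12, 8, 1, 19] → max 19  ≥ 19 ✓
[12, 8, 1, 19, 5] → max 19  ≥ 19 ✓
[8, 1, 19, 5, 1] → max 19  ≥ 19 ✓
[1, 19, 5, 1, 6] → max 19  ≥ 19 ✓
[19, 5, 1, 6, 0] → max 19  ≥ 19 ✓
[5, 1, 6, 0, 12] → max 12
[1, 6, 0, 12, 4] → max 12
[6, 0, 12, 4, 0] → max 12
[0, 12, 4, 0, 7] → max 12
10 windows satisfy the condition.

10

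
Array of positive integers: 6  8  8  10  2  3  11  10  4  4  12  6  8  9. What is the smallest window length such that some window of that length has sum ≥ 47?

add 6: running sum 6 < 47
add 8: running sum 14 < 47
add 8: running sum 22 < 47
add 10: running sum 32 < 47
add 2: running sum 34 < 47
add 3: running sum 37 < 47
end 6: [6, 8, 8, 10, 2, 3, 11] sum 48, len 7
end 7: [8, 8, 10, 2, 3, 11, 10] sum 52, len 7
end 8: [8, 10, 2, 3, 11, 10, 4] sum 48, len 7
end 9: [8, 10, 2, 3, 11, 10, 4, 4] sum 52, len 8
end 10: [10, 2, 3, 11, 10, 4, 4, 12] sum 56, len 8
end 11: [11, 10, 4, 4, 12, 6] sum 47, len 6
end 12: [11, 10, 4, 4, 12, 6, 8] sum 55, len 7
end 13: [10, 4, 4, 12, 6, 8, 9] sum 53, len 7
Shortest qualifying length: 6.

6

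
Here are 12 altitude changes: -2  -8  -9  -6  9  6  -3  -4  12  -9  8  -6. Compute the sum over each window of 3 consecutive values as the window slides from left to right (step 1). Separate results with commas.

Sliding a size-3 window across the 12 values:
[-2, -8, -9] → sum -19
[-8, -9, -6] → sum -23
[-9, -6, 9] → sum -6
[-6, 9, 6] → sum 9
[9, 6, -3] → sum 12
[6, -3, -4] → sum -1
[-3, -4, 12] → sum 5
[-4, 12, -9] → sum -1
[12, -9, 8] → sum 11
[-9, 8, -6] → sum -7

-19, -23, -6, 9, 12, -1, 5, -1, 11, -7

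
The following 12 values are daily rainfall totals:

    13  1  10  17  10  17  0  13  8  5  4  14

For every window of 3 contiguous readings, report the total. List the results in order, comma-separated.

24, 28, 37, 44, 27, 30, 21, 26, 17, 23

[13, 1, 10] → sum 24
[1, 10, 17] → sum 28
[10, 17, 10] → sum 37
[17, 10, 17] → sum 44
[10, 17, 0] → sum 27
[17, 0, 13] → sum 30
[0, 13, 8] → sum 21
[13, 8, 5] → sum 26
[8, 5, 4] → sum 17
[5, 4, 14] → sum 23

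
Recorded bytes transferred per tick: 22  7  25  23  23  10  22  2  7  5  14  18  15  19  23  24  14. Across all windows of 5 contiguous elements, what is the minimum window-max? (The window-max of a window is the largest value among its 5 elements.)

[22, 7, 25, 23, 23] → max 25
[7, 25, 23, 23, 10] → max 25
[25, 23, 23, 10, 22] → max 25
[23, 23, 10, 22, 2] → max 23
[23, 10, 22, 2, 7] → max 23
[10, 22, 2, 7, 5] → max 22
[22, 2, 7, 5, 14] → max 22
[2, 7, 5, 14, 18] → max 18
[7, 5, 14, 18, 15] → max 18
[5, 14, 18, 15, 19] → max 19
[14, 18, 15, 19, 23] → max 23
[18, 15, 19, 23, 24] → max 24
[15, 19, 23, 24, 14] → max 24
Minimum of these is 18.

18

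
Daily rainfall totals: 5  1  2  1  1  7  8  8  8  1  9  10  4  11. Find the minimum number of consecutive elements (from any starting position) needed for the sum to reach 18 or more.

Extend right; whenever the sum reaches 18, record the length and shrink from the left:
add 5: running sum 5 < 18
add 1: running sum 6 < 18
add 2: running sum 8 < 18
add 1: running sum 9 < 18
add 1: running sum 10 < 18
add 7: running sum 17 < 18
add 8: shortest ending here [2, 1, 1, 7, 8] sum 19, len 5
add 8: shortest ending here [7, 8, 8] sum 23, len 3
add 8: shortest ending here [8, 8, 8] sum 24, len 3
add 1: shortest ending here [8, 8, 8, 1] sum 25, len 4
add 9: shortest ending here [8, 1, 9] sum 18, len 3
add 10: shortest ending here [9, 10] sum 19, len 2
add 4: shortest ending here [9, 10, 4] sum 23, len 3
add 11: shortest ending here [10, 4, 11] sum 25, len 3
Shortest qualifying length: 2.

2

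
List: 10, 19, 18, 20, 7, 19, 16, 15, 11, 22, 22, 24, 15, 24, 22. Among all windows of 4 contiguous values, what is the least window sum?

57

Window sums for each of the 12 positions:
10 19 18 20 → sum 67
19 18 20 7 → sum 64
18 20 7 19 → sum 64
20 7 19 16 → sum 62
7 19 16 15 → sum 57
19 16 15 11 → sum 61
16 15 11 22 → sum 64
15 11 22 22 → sum 70
11 22 22 24 → sum 79
22 22 24 15 → sum 83
22 24 15 24 → sum 85
24 15 24 22 → sum 85
Least of these is 57.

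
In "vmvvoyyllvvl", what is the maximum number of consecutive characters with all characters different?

3

[v] len 1
[v, m] len 2
[m, v] len 2
[v] len 1
[v, o] len 2
[v, o, y] len 3
[y] len 1
[y, l] len 2
[l] len 1
[l, v] len 2
[v] len 1
[v, l] len 2
Longest all-distinct length: 3.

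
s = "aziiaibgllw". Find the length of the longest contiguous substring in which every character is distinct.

add a: [a] len 1
add z: [a, z] len 2
add i: [a, z, i] len 3
add i (repeat i, move left end past it): [i] len 1
add a: [i, a] len 2
add i (repeat i, move left end past it): [a, i] len 2
add b: [a, i, b] len 3
add g: [a, i, b, g] len 4
add l: [a, i, b, g, l] len 5
add l (repeat l, move left end past it): [l] len 1
add w: [l, w] len 2
Longest all-distinct length: 5.

5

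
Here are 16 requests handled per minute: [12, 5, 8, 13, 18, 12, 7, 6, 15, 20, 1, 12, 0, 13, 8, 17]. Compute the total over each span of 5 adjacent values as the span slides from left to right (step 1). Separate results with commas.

56, 56, 58, 56, 58, 60, 49, 54, 48, 46, 34, 50

[12, 5, 8, 13, 18] → sum 56
[5, 8, 13, 18, 12] → sum 56
[8, 13, 18, 12, 7] → sum 58
[13, 18, 12, 7, 6] → sum 56
[18, 12, 7, 6, 15] → sum 58
[12, 7, 6, 15, 20] → sum 60
[7, 6, 15, 20, 1] → sum 49
[6, 15, 20, 1, 12] → sum 54
[15, 20, 1, 12, 0] → sum 48
[20, 1, 12, 0, 13] → sum 46
[1, 12, 0, 13, 8] → sum 34
[12, 0, 13, 8, 17] → sum 50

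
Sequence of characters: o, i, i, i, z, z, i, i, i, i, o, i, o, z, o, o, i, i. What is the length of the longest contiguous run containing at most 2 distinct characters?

add o: window [o] (1 distinct), len 1
add i: window [o, i] (2 distinct), len 2
add i: window [o, i, i] (2 distinct), len 3
add i: window [o, i, i, i] (2 distinct), len 4
add z: window [i, i, i, z] (2 distinct), len 4
add z: window [i, i, i, z, z] (2 distinct), len 5
add i: window [i, i, i, z, z, i] (2 distinct), len 6
add i: window [i, i, i, z, z, i, i] (2 distinct), len 7
add i: window [i, i, i, z, z, i, i, i] (2 distinct), len 8
add i: window [i, i, i, z, z, i, i, i, i] (2 distinct), len 9
add o: window [i, i, i, i, o] (2 distinct), len 5
add i: window [i, i, i, i, o, i] (2 distinct), len 6
add o: window [i, i, i, i, o, i, o] (2 distinct), len 7
add z: window [o, z] (2 distinct), len 2
add o: window [o, z, o] (2 distinct), len 3
add o: window [o, z, o, o] (2 distinct), len 4
add i: window [o, o, i] (2 distinct), len 3
add i: window [o, o, i, i] (2 distinct), len 4
Longest length with ≤2 distinct: 9.

9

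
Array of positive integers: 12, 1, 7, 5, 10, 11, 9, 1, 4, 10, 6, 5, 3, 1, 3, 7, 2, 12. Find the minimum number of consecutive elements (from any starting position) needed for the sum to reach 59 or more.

9

Extend right; whenever the sum reaches 59, record the length and shrink from the left:
add 12: running sum 12 < 59
add 1: running sum 13 < 59
add 7: running sum 20 < 59
add 5: running sum 25 < 59
add 10: running sum 35 < 59
add 11: running sum 46 < 59
add 9: running sum 55 < 59
add 1: running sum 56 < 59
add 4: shortest ending here [12, 1, 7, 5, 10, 11, 9, 1, 4] sum 60, len 9
add 10: shortest ending here [12, 1, 7, 5, 10, 11, 9, 1, 4, 10] sum 70, len 10
add 6: shortest ending here [7, 5, 10, 11, 9, 1, 4, 10, 6] sum 63, len 9
add 5: shortest ending here [5, 10, 11, 9, 1, 4, 10, 6, 5] sum 61, len 9
add 3: shortest ending here [10, 11, 9, 1, 4, 10, 6, 5, 3] sum 59, len 9
add 1: shortest ending here [10, 11, 9, 1, 4, 10, 6, 5, 3, 1] sum 60, len 10
add 3: shortest ending here [10, 11, 9, 1, 4, 10, 6, 5, 3, 1, 3] sum 63, len 11
add 7: shortest ending here [11, 9, 1, 4, 10, 6, 5, 3, 1, 3, 7] sum 60, len 11
add 2: shortest ending here [11, 9, 1, 4, 10, 6, 5, 3, 1, 3, 7, 2] sum 62, len 12
add 12: shortest ending here [9, 1, 4, 10, 6, 5, 3, 1, 3, 7, 2, 12] sum 63, len 12
Shortest qualifying length: 9.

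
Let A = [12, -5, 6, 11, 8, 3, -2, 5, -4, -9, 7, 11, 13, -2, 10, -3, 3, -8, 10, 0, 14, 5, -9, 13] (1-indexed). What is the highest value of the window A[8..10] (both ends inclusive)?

Elements at indices 8..10: 5, -4, -9
max(5, -4, -9) = 5

5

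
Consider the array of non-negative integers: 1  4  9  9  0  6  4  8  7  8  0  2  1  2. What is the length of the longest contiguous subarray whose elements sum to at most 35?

8

→ 1: sum 1, len 1
→ 4: sum 5, len 2
→ 9: sum 14, len 3
→ 9: sum 23, len 4
→ 0: sum 23, len 5
→ 6: sum 29, len 6
→ 4: sum 33, len 7
→ 8 (dropped 1, 4, 9): sum 27, len 5
→ 7: sum 34, len 6
→ 8 (dropped 9): sum 33, len 6
→ 0: sum 33, len 7
→ 2: sum 35, len 8
→ 1 (dropped 0, 6): sum 30, len 7
→ 2: sum 32, len 8
Longest length seen: 8.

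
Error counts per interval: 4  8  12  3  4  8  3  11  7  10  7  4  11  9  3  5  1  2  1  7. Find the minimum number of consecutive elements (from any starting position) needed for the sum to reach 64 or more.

9

add 4: running sum 4 < 64
add 8: running sum 12 < 64
add 12: running sum 24 < 64
add 3: running sum 27 < 64
add 4: running sum 31 < 64
add 8: running sum 39 < 64
add 3: running sum 42 < 64
add 11: running sum 53 < 64
add 7: running sum 60 < 64
add 10: shortest ending here [8, 12, 3, 4, 8, 3, 11, 7, 10] sum 66, len 9
add 7: shortest ending here [12, 3, 4, 8, 3, 11, 7, 10, 7] sum 65, len 9
add 4: shortest ending here [12, 3, 4, 8, 3, 11, 7, 10, 7, 4] sum 69, len 10
add 11: shortest ending here [4, 8, 3, 11, 7, 10, 7, 4, 11] sum 65, len 9
add 9: shortest ending here [8, 3, 11, 7, 10, 7, 4, 11, 9] sum 70, len 9
add 3: shortest ending here [3, 11, 7, 10, 7, 4, 11, 9, 3] sum 65, len 9
add 5: shortest ending here [11, 7, 10, 7, 4, 11, 9, 3, 5] sum 67, len 9
add 1: shortest ending here [11, 7, 10, 7, 4, 11, 9, 3, 5, 1] sum 68, len 10
add 2: shortest ending here [11, 7, 10, 7, 4, 11, 9, 3, 5, 1, 2] sum 70, len 11
add 1: shortest ending here [11, 7, 10, 7, 4, 11, 9, 3, 5, 1, 2, 1] sum 71, len 12
add 7: shortest ending here [7, 10, 7, 4, 11, 9, 3, 5, 1, 2, 1, 7] sum 67, len 12
Shortest qualifying length: 9.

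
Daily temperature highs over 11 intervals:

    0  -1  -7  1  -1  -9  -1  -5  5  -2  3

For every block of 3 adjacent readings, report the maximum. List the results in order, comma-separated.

Sliding a size-3 window across the 11 values:
(0, -1, -7) → max 0
(-1, -7, 1) → max 1
(-7, 1, -1) → max 1
(1, -1, -9) → max 1
(-1, -9, -1) → max -1
(-9, -1, -5) → max -1
(-1, -5, 5) → max 5
(-5, 5, -2) → max 5
(5, -2, 3) → max 5

0, 1, 1, 1, -1, -1, 5, 5, 5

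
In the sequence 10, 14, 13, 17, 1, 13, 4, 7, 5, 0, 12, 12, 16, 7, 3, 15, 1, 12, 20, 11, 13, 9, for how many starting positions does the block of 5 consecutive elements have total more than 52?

6

10 14 13 17 1 → sum 55  > 52 ✓
14 13 17 1 13 → sum 58  > 52 ✓
13 17 1 13 4 → sum 48
17 1 13 4 7 → sum 42
1 13 4 7 5 → sum 30
13 4 7 5 0 → sum 29
4 7 5 0 12 → sum 28
7 5 0 12 12 → sum 36
5 0 12 12 16 → sum 45
0 12 12 16 7 → sum 47
12 12 16 7 3 → sum 50
12 16 7 3 15 → sum 53  > 52 ✓
16 7 3 15 1 → sum 42
7 3 15 1 12 → sum 38
3 15 1 12 20 → sum 51
15 1 12 20 11 → sum 59  > 52 ✓
1 12 20 11 13 → sum 57  > 52 ✓
12 20 11 13 9 → sum 65  > 52 ✓
6 windows satisfy the condition.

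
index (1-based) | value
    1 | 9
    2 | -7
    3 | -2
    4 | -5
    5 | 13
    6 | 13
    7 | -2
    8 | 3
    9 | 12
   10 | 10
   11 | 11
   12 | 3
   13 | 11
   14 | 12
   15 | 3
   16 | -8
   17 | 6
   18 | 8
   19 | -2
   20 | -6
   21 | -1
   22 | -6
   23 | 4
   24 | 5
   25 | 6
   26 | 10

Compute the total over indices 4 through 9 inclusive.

34

Elements at indices 4..9: -5, 13, 13, -2, 3, 12
sum(-5, 13, 13, -2, 3, 12) = 34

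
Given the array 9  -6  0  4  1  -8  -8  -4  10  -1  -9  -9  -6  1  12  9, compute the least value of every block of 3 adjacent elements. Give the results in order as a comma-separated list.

-6, -6, 0, -8, -8, -8, -8, -4, -9, -9, -9, -9, -6, 1

Sliding a size-3 window across the 16 values:
9 -6 0 → min -6
-6 0 4 → min -6
0 4 1 → min 0
4 1 -8 → min -8
1 -8 -8 → min -8
-8 -8 -4 → min -8
-8 -4 10 → min -8
-4 10 -1 → min -4
10 -1 -9 → min -9
-1 -9 -9 → min -9
-9 -9 -6 → min -9
-9 -6 1 → min -9
-6 1 12 → min -6
1 12 9 → min 1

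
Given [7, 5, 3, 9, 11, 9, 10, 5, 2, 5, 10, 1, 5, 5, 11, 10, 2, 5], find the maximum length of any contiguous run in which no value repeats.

5

add 7: [7] len 1
add 5: [7, 5] len 2
add 3: [7, 5, 3] len 3
add 9: [7, 5, 3, 9] len 4
add 11: [7, 5, 3, 9, 11] len 5
add 9 (repeat 9, move left end past it): [11, 9] len 2
add 10: [11, 9, 10] len 3
add 5: [11, 9, 10, 5] len 4
add 2: [11, 9, 10, 5, 2] len 5
add 5 (repeat 5, move left end past it): [2, 5] len 2
add 10: [2, 5, 10] len 3
add 1: [2, 5, 10, 1] len 4
add 5 (repeat 5, move left end past it): [10, 1, 5] len 3
add 5 (repeat 5, move left end past it): [5] len 1
add 11: [5, 11] len 2
add 10: [5, 11, 10] len 3
add 2: [5, 11, 10, 2] len 4
add 5 (repeat 5, move left end past it): [11, 10, 2, 5] len 4
Longest all-distinct length: 5.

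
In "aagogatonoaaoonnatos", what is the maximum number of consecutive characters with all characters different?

5

[a] len 1
[a] len 1
[a, g] len 2
[a, g, o] len 3
[o, g] len 2
[o, g, a] len 3
[o, g, a, t] len 4
[g, a, t, o] len 4
[g, a, t, o, n] len 5
[n, o] len 2
[n, o, a] len 3
[a] len 1
[a, o] len 2
[o] len 1
[o, n] len 2
[n] len 1
[n, a] len 2
[n, a, t] len 3
[n, a, t, o] len 4
[n, a, t, o, s] len 5
Longest all-distinct length: 5.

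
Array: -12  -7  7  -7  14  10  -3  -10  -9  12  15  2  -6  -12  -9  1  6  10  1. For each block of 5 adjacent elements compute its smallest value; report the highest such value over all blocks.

Each size-5 window and its min:
[-12, -7, 7, -7, 14] → min -12
[-7, 7, -7, 14, 10] → min -7
[7, -7, 14, 10, -3] → min -7
[-7, 14, 10, -3, -10] → min -10
[14, 10, -3, -10, -9] → min -10
[10, -3, -10, -9, 12] → min -10
[-3, -10, -9, 12, 15] → min -10
[-10, -9, 12, 15, 2] → min -10
[-9, 12, 15, 2, -6] → min -9
[12, 15, 2, -6, -12] → min -12
[15, 2, -6, -12, -9] → min -12
[2, -6, -12, -9, 1] → min -12
[-6, -12, -9, 1, 6] → min -12
[-12, -9, 1, 6, 10] → min -12
[-9, 1, 6, 10, 1] → min -9
Highest of these is -7.

-7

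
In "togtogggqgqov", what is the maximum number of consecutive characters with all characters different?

4

add t: [t] len 1
add o: [t, o] len 2
add g: [t, o, g] len 3
add t (repeat t, move left end past it): [o, g, t] len 3
add o (repeat o, move left end past it): [g, t, o] len 3
add g (repeat g, move left end past it): [t, o, g] len 3
add g (repeat g, move left end past it): [g] len 1
add g (repeat g, move left end past it): [g] len 1
add q: [g, q] len 2
add g (repeat g, move left end past it): [q, g] len 2
add q (repeat q, move left end past it): [g, q] len 2
add o: [g, q, o] len 3
add v: [g, q, o, v] len 4
Longest all-distinct length: 4.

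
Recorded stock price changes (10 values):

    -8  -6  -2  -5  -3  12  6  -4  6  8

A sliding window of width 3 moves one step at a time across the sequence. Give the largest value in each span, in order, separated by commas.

-2, -2, -2, 12, 12, 12, 6, 8

[-8, -6, -2] → max -2
[-6, -2, -5] → max -2
[-2, -5, -3] → max -2
[-5, -3, 12] → max 12
[-3, 12, 6] → max 12
[12, 6, -4] → max 12
[6, -4, 6] → max 6
[-4, 6, 8] → max 8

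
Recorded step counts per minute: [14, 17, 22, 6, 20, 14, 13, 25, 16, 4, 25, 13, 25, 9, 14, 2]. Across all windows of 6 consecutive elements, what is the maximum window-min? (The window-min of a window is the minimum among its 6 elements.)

14 17 22 6 20 14 → min 6
17 22 6 20 14 13 → min 6
22 6 20 14 13 25 → min 6
6 20 14 13 25 16 → min 6
20 14 13 25 16 4 → min 4
14 13 25 16 4 25 → min 4
13 25 16 4 25 13 → min 4
25 16 4 25 13 25 → min 4
16 4 25 13 25 9 → min 4
4 25 13 25 9 14 → min 4
25 13 25 9 14 2 → min 2
Maximum of these is 6.

6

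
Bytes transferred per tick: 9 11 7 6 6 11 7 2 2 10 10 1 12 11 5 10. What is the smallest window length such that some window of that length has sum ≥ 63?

9

add 9: running sum 9 < 63
add 11: running sum 20 < 63
add 7: running sum 27 < 63
add 6: running sum 33 < 63
add 6: running sum 39 < 63
add 11: running sum 50 < 63
add 7: running sum 57 < 63
add 2: running sum 59 < 63
add 2: running sum 61 < 63
add 10: shortest ending here [9, 11, 7, 6, 6, 11, 7, 2, 2, 10] sum 71, len 10
add 10: shortest ending here [11, 7, 6, 6, 11, 7, 2, 2, 10, 10] sum 72, len 10
add 1: shortest ending here [11, 7, 6, 6, 11, 7, 2, 2, 10, 10, 1] sum 73, len 11
add 12: shortest ending here [6, 6, 11, 7, 2, 2, 10, 10, 1, 12] sum 67, len 10
add 11: shortest ending here [11, 7, 2, 2, 10, 10, 1, 12, 11] sum 66, len 9
add 5: shortest ending here [11, 7, 2, 2, 10, 10, 1, 12, 11, 5] sum 71, len 10
add 10: shortest ending here [2, 2, 10, 10, 1, 12, 11, 5, 10] sum 63, len 9
Shortest qualifying length: 9.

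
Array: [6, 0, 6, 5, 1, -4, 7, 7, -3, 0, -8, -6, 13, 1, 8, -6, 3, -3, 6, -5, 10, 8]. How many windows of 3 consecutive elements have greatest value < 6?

6 0 6 → max 6
0 6 5 → max 6
6 5 1 → max 6
5 1 -4 → max 5  < 6 ✓
1 -4 7 → max 7
-4 7 7 → max 7
7 7 -3 → max 7
7 -3 0 → max 7
-3 0 -8 → max 0  < 6 ✓
0 -8 -6 → max 0  < 6 ✓
-8 -6 13 → max 13
-6 13 1 → max 13
13 1 8 → max 13
1 8 -6 → max 8
8 -6 3 → max 8
-6 3 -3 → max 3  < 6 ✓
3 -3 6 → max 6
-3 6 -5 → max 6
6 -5 10 → max 10
-5 10 8 → max 10
4 windows satisfy the condition.

4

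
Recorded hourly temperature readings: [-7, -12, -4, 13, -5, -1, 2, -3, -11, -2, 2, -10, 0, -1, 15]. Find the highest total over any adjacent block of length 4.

9

(-7, -12, -4, 13) → sum -10
(-12, -4, 13, -5) → sum -8
(-4, 13, -5, -1) → sum 3
(13, -5, -1, 2) → sum 9
(-5, -1, 2, -3) → sum -7
(-1, 2, -3, -11) → sum -13
(2, -3, -11, -2) → sum -14
(-3, -11, -2, 2) → sum -14
(-11, -2, 2, -10) → sum -21
(-2, 2, -10, 0) → sum -10
(2, -10, 0, -1) → sum -9
(-10, 0, -1, 15) → sum 4
Highest of these is 9.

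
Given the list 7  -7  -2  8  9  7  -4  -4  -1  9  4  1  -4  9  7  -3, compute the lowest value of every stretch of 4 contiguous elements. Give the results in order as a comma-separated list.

Sliding a size-4 window across the 16 values:
[7, -7, -2, 8] → min -7
[-7, -2, 8, 9] → min -7
[-2, 8, 9, 7] → min -2
[8, 9, 7, -4] → min -4
[9, 7, -4, -4] → min -4
[7, -4, -4, -1] → min -4
[-4, -4, -1, 9] → min -4
[-4, -1, 9, 4] → min -4
[-1, 9, 4, 1] → min -1
[9, 4, 1, -4] → min -4
[4, 1, -4, 9] → min -4
[1, -4, 9, 7] → min -4
[-4, 9, 7, -3] → min -4

-7, -7, -2, -4, -4, -4, -4, -4, -1, -4, -4, -4, -4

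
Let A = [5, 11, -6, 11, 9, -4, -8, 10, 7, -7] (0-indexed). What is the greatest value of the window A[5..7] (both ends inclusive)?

10

Elements at indices 5..7: -4, -8, 10
max(-4, -8, 10) = 10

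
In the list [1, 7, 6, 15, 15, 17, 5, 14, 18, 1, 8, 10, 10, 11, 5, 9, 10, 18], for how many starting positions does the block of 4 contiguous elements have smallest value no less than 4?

[1, 7, 6, 15] → min 1
[7, 6, 15, 15] → min 6  ≥ 4 ✓
[6, 15, 15, 17] → min 6  ≥ 4 ✓
[15, 15, 17, 5] → min 5  ≥ 4 ✓
[15, 17, 5, 14] → min 5  ≥ 4 ✓
[17, 5, 14, 18] → min 5  ≥ 4 ✓
[5, 14, 18, 1] → min 1
[14, 18, 1, 8] → min 1
[18, 1, 8, 10] → min 1
[1, 8, 10, 10] → min 1
[8, 10, 10, 11] → min 8  ≥ 4 ✓
[10, 10, 11, 5] → min 5  ≥ 4 ✓
[10, 11, 5, 9] → min 5  ≥ 4 ✓
[11, 5, 9, 10] → min 5  ≥ 4 ✓
[5, 9, 10, 18] → min 5  ≥ 4 ✓
10 windows satisfy the condition.

10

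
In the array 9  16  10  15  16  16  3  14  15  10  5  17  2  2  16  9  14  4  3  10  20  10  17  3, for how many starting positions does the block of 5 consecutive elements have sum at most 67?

9 16 10 15 16 → sum 66  ≤ 67 ✓
16 10 15 16 16 → sum 73
10 15 16 16 3 → sum 60  ≤ 67 ✓
15 16 16 3 14 → sum 64  ≤ 67 ✓
16 16 3 14 15 → sum 64  ≤ 67 ✓
16 3 14 15 10 → sum 58  ≤ 67 ✓
3 14 15 10 5 → sum 47  ≤ 67 ✓
14 15 10 5 17 → sum 61  ≤ 67 ✓
15 10 5 17 2 → sum 49  ≤ 67 ✓
10 5 17 2 2 → sum 36  ≤ 67 ✓
5 17 2 2 16 → sum 42  ≤ 67 ✓
17 2 2 16 9 → sum 46  ≤ 67 ✓
2 2 16 9 14 → sum 43  ≤ 67 ✓
2 16 9 14 4 → sum 45  ≤ 67 ✓
16 9 14 4 3 → sum 46  ≤ 67 ✓
9 14 4 3 10 → sum 40  ≤ 67 ✓
14 4 3 10 20 → sum 51  ≤ 67 ✓
4 3 10 20 10 → sum 47  ≤ 67 ✓
3 10 20 10 17 → sum 60  ≤ 67 ✓
10 20 10 17 3 → sum 60  ≤ 67 ✓
19 windows satisfy the condition.

19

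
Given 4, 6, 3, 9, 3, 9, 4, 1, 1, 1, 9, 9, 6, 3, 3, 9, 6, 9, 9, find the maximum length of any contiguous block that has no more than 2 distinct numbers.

5

Extend right; when distinct count exceeds 2, shrink from the left:
[4] 1 distinct, len 1
[4, 6] 2 distinct, len 2
[6, 3] 2 distinct, len 2
[3, 9] 2 distinct, len 2
[3, 9, 3] 2 distinct, len 3
[3, 9, 3, 9] 2 distinct, len 4
[9, 4] 2 distinct, len 2
[4, 1] 2 distinct, len 2
[4, 1, 1] 2 distinct, len 3
[4, 1, 1, 1] 2 distinct, len 4
[1, 1, 1, 9] 2 distinct, len 4
[1, 1, 1, 9, 9] 2 distinct, len 5
[9, 9, 6] 2 distinct, len 3
[6, 3] 2 distinct, len 2
[6, 3, 3] 2 distinct, len 3
[3, 3, 9] 2 distinct, len 3
[9, 6] 2 distinct, len 2
[9, 6, 9] 2 distinct, len 3
[9, 6, 9, 9] 2 distinct, len 4
Longest length with ≤2 distinct: 5.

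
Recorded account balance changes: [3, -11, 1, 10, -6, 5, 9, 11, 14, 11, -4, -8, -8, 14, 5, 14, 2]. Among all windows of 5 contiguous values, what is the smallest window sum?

Window sums for each of the 13 positions:
(3, -11, 1, 10, -6) → sum -3
(-11, 1, 10, -6, 5) → sum -1
(1, 10, -6, 5, 9) → sum 19
(10, -6, 5, 9, 11) → sum 29
(-6, 5, 9, 11, 14) → sum 33
(5, 9, 11, 14, 11) → sum 50
(9, 11, 14, 11, -4) → sum 41
(11, 14, 11, -4, -8) → sum 24
(14, 11, -4, -8, -8) → sum 5
(11, -4, -8, -8, 14) → sum 5
(-4, -8, -8, 14, 5) → sum -1
(-8, -8, 14, 5, 14) → sum 17
(-8, 14, 5, 14, 2) → sum 27
Smallest of these is -3.

-3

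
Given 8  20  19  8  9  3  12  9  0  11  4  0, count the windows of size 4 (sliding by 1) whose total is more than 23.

(8, 20, 19, 8) → sum 55  > 23 ✓
(20, 19, 8, 9) → sum 56  > 23 ✓
(19, 8, 9, 3) → sum 39  > 23 ✓
(8, 9, 3, 12) → sum 32  > 23 ✓
(9, 3, 12, 9) → sum 33  > 23 ✓
(3, 12, 9, 0) → sum 24  > 23 ✓
(12, 9, 0, 11) → sum 32  > 23 ✓
(9, 0, 11, 4) → sum 24  > 23 ✓
(0, 11, 4, 0) → sum 15
8 windows satisfy the condition.

8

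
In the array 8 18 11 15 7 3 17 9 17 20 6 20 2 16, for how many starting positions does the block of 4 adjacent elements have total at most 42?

8 18 11 15 → sum 52
18 11 15 7 → sum 51
11 15 7 3 → sum 36  ≤ 42 ✓
15 7 3 17 → sum 42  ≤ 42 ✓
7 3 17 9 → sum 36  ≤ 42 ✓
3 17 9 17 → sum 46
17 9 17 20 → sum 63
9 17 20 6 → sum 52
17 20 6 20 → sum 63
20 6 20 2 → sum 48
6 20 2 16 → sum 44
3 windows satisfy the condition.

3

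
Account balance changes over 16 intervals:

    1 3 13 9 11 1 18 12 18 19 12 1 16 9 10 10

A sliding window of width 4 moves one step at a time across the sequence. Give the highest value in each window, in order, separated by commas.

13, 13, 13, 18, 18, 18, 19, 19, 19, 19, 16, 16, 16

(1, 3, 13, 9) → max 13
(3, 13, 9, 11) → max 13
(13, 9, 11, 1) → max 13
(9, 11, 1, 18) → max 18
(11, 1, 18, 12) → max 18
(1, 18, 12, 18) → max 18
(18, 12, 18, 19) → max 19
(12, 18, 19, 12) → max 19
(18, 19, 12, 1) → max 19
(19, 12, 1, 16) → max 19
(12, 1, 16, 9) → max 16
(1, 16, 9, 10) → max 16
(16, 9, 10, 10) → max 16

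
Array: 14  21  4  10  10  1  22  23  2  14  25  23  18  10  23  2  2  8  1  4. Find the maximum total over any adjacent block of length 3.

66

[14, 21, 4] → sum 39
[21, 4, 10] → sum 35
[4, 10, 10] → sum 24
[10, 10, 1] → sum 21
[10, 1, 22] → sum 33
[1, 22, 23] → sum 46
[22, 23, 2] → sum 47
[23, 2, 14] → sum 39
[2, 14, 25] → sum 41
[14, 25, 23] → sum 62
[25, 23, 18] → sum 66
[23, 18, 10] → sum 51
[18, 10, 23] → sum 51
[10, 23, 2] → sum 35
[23, 2, 2] → sum 27
[2, 2, 8] → sum 12
[2, 8, 1] → sum 11
[8, 1, 4] → sum 13
Maximum of these is 66.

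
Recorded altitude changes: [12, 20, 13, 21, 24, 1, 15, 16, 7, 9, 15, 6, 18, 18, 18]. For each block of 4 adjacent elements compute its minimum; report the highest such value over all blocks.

13

Each size-4 window and its min:
(12, 20, 13, 21) → min 12
(20, 13, 21, 24) → min 13
(13, 21, 24, 1) → min 1
(21, 24, 1, 15) → min 1
(24, 1, 15, 16) → min 1
(1, 15, 16, 7) → min 1
(15, 16, 7, 9) → min 7
(16, 7, 9, 15) → min 7
(7, 9, 15, 6) → min 6
(9, 15, 6, 18) → min 6
(15, 6, 18, 18) → min 6
(6, 18, 18, 18) → min 6
Highest of these is 13.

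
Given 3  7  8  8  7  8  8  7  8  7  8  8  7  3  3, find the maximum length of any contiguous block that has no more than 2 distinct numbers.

add 3: window [3] (1 distinct), len 1
add 7: window [3, 7] (2 distinct), len 2
add 8: window [7, 8] (2 distinct), len 2
add 8: window [7, 8, 8] (2 distinct), len 3
add 7: window [7, 8, 8, 7] (2 distinct), len 4
add 8: window [7, 8, 8, 7, 8] (2 distinct), len 5
add 8: window [7, 8, 8, 7, 8, 8] (2 distinct), len 6
add 7: window [7, 8, 8, 7, 8, 8, 7] (2 distinct), len 7
add 8: window [7, 8, 8, 7, 8, 8, 7, 8] (2 distinct), len 8
add 7: window [7, 8, 8, 7, 8, 8, 7, 8, 7] (2 distinct), len 9
add 8: window [7, 8, 8, 7, 8, 8, 7, 8, 7, 8] (2 distinct), len 10
add 8: window [7, 8, 8, 7, 8, 8, 7, 8, 7, 8, 8] (2 distinct), len 11
add 7: window [7, 8, 8, 7, 8, 8, 7, 8, 7, 8, 8, 7] (2 distinct), len 12
add 3: window [7, 3] (2 distinct), len 2
add 3: window [7, 3, 3] (2 distinct), len 3
Longest length with ≤2 distinct: 12.

12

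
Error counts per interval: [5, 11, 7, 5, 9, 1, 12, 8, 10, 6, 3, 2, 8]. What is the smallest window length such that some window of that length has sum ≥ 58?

8

add 5: running sum 5 < 58
add 11: running sum 16 < 58
add 7: running sum 23 < 58
add 5: running sum 28 < 58
add 9: running sum 37 < 58
add 1: running sum 38 < 58
add 12: running sum 50 < 58
end 7: [5, 11, 7, 5, 9, 1, 12, 8] sum 58, len 8
end 8: [11, 7, 5, 9, 1, 12, 8, 10] sum 63, len 8
end 9: [7, 5, 9, 1, 12, 8, 10, 6] sum 58, len 8
end 10: [7, 5, 9, 1, 12, 8, 10, 6, 3] sum 61, len 9
end 11: [7, 5, 9, 1, 12, 8, 10, 6, 3, 2] sum 63, len 10
end 12: [9, 1, 12, 8, 10, 6, 3, 2, 8] sum 59, len 9
Shortest qualifying length: 8.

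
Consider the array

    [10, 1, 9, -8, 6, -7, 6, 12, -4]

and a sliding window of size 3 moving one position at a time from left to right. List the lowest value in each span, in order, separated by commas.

(10, 1, 9) → min 1
(1, 9, -8) → min -8
(9, -8, 6) → min -8
(-8, 6, -7) → min -8
(6, -7, 6) → min -7
(-7, 6, 12) → min -7
(6, 12, -4) → min -4

1, -8, -8, -8, -7, -7, -4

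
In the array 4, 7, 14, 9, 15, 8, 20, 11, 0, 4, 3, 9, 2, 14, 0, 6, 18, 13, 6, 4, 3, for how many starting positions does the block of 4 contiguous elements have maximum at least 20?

[4, 7, 14, 9] → max 14
[7, 14, 9, 15] → max 15
[14, 9, 15, 8] → max 15
[9, 15, 8, 20] → max 20  ≥ 20 ✓
[15, 8, 20, 11] → max 20  ≥ 20 ✓
[8, 20, 11, 0] → max 20  ≥ 20 ✓
[20, 11, 0, 4] → max 20  ≥ 20 ✓
[11, 0, 4, 3] → max 11
[0, 4, 3, 9] → max 9
[4, 3, 9, 2] → max 9
[3, 9, 2, 14] → max 14
[9, 2, 14, 0] → max 14
[2, 14, 0, 6] → max 14
[14, 0, 6, 18] → max 18
[0, 6, 18, 13] → max 18
[6, 18, 13, 6] → max 18
[18, 13, 6, 4] → max 18
[13, 6, 4, 3] → max 13
4 windows satisfy the condition.

4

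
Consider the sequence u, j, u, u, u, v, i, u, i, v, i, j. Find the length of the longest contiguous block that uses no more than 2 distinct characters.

[u] 1 distinct, len 1
[u, j] 2 distinct, len 2
[u, j, u] 2 distinct, len 3
[u, j, u, u] 2 distinct, len 4
[u, j, u, u, u] 2 distinct, len 5
[u, u, u, v] 2 distinct, len 4
[v, i] 2 distinct, len 2
[i, u] 2 distinct, len 2
[i, u, i] 2 distinct, len 3
[i, v] 2 distinct, len 2
[i, v, i] 2 distinct, len 3
[i, j] 2 distinct, len 2
Longest length with ≤2 distinct: 5.

5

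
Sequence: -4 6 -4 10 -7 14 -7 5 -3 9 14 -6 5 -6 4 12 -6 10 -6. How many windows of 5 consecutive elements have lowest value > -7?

8

(-4, 6, -4, 10, -7) → min -7
(6, -4, 10, -7, 14) → min -7
(-4, 10, -7, 14, -7) → min -7
(10, -7, 14, -7, 5) → min -7
(-7, 14, -7, 5, -3) → min -7
(14, -7, 5, -3, 9) → min -7
(-7, 5, -3, 9, 14) → min -7
(5, -3, 9, 14, -6) → min -6  > -7 ✓
(-3, 9, 14, -6, 5) → min -6  > -7 ✓
(9, 14, -6, 5, -6) → min -6  > -7 ✓
(14, -6, 5, -6, 4) → min -6  > -7 ✓
(-6, 5, -6, 4, 12) → min -6  > -7 ✓
(5, -6, 4, 12, -6) → min -6  > -7 ✓
(-6, 4, 12, -6, 10) → min -6  > -7 ✓
(4, 12, -6, 10, -6) → min -6  > -7 ✓
8 windows satisfy the condition.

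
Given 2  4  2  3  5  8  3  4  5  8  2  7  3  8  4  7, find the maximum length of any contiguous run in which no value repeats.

6

add 2: [2] len 1
add 4: [2, 4] len 2
add 2 (repeat 2, move left end past it): [4, 2] len 2
add 3: [4, 2, 3] len 3
add 5: [4, 2, 3, 5] len 4
add 8: [4, 2, 3, 5, 8] len 5
add 3 (repeat 3, move left end past it): [5, 8, 3] len 3
add 4: [5, 8, 3, 4] len 4
add 5 (repeat 5, move left end past it): [8, 3, 4, 5] len 4
add 8 (repeat 8, move left end past it): [3, 4, 5, 8] len 4
add 2: [3, 4, 5, 8, 2] len 5
add 7: [3, 4, 5, 8, 2, 7] len 6
add 3 (repeat 3, move left end past it): [4, 5, 8, 2, 7, 3] len 6
add 8 (repeat 8, move left end past it): [2, 7, 3, 8] len 4
add 4: [2, 7, 3, 8, 4] len 5
add 7 (repeat 7, move left end past it): [3, 8, 4, 7] len 4
Longest all-distinct length: 6.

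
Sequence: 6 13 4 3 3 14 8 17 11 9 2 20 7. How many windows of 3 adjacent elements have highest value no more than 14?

6

[6, 13, 4] → max 13  ≤ 14 ✓
[13, 4, 3] → max 13  ≤ 14 ✓
[4, 3, 3] → max 4  ≤ 14 ✓
[3, 3, 14] → max 14  ≤ 14 ✓
[3, 14, 8] → max 14  ≤ 14 ✓
[14, 8, 17] → max 17
[8, 17, 11] → max 17
[17, 11, 9] → max 17
[11, 9, 2] → max 11  ≤ 14 ✓
[9, 2, 20] → max 20
[2, 20, 7] → max 20
6 windows satisfy the condition.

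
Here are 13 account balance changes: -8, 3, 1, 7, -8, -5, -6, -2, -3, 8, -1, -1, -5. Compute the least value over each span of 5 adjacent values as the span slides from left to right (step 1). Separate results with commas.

[-8, 3, 1, 7, -8] → min -8
[3, 1, 7, -8, -5] → min -8
[1, 7, -8, -5, -6] → min -8
[7, -8, -5, -6, -2] → min -8
[-8, -5, -6, -2, -3] → min -8
[-5, -6, -2, -3, 8] → min -6
[-6, -2, -3, 8, -1] → min -6
[-2, -3, 8, -1, -1] → min -3
[-3, 8, -1, -1, -5] → min -5

-8, -8, -8, -8, -8, -6, -6, -3, -5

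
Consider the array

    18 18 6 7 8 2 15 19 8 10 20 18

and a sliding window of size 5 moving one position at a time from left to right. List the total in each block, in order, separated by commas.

(18, 18, 6, 7, 8) → sum 57
(18, 6, 7, 8, 2) → sum 41
(6, 7, 8, 2, 15) → sum 38
(7, 8, 2, 15, 19) → sum 51
(8, 2, 15, 19, 8) → sum 52
(2, 15, 19, 8, 10) → sum 54
(15, 19, 8, 10, 20) → sum 72
(19, 8, 10, 20, 18) → sum 75

57, 41, 38, 51, 52, 54, 72, 75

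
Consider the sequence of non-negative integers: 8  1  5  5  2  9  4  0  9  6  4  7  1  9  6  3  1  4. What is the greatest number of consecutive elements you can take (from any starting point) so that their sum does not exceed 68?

14

add 8: [8] sum 8, len 1
add 1: [8, 1] sum 9, len 2
add 5: [8, 1, 5] sum 14, len 3
add 5: [8, 1, 5, 5] sum 19, len 4
add 2: [8, 1, 5, 5, 2] sum 21, len 5
add 9: [8, 1, 5, 5, 2, 9] sum 30, len 6
add 4: [8, 1, 5, 5, 2, 9, 4] sum 34, len 7
add 0: [8, 1, 5, 5, 2, 9, 4, 0] sum 34, len 8
add 9: [8, 1, 5, 5, 2, 9, 4, 0, 9] sum 43, len 9
add 6: [8, 1, 5, 5, 2, 9, 4, 0, 9, 6] sum 49, len 10
add 4: [8, 1, 5, 5, 2, 9, 4, 0, 9, 6, 4] sum 53, len 11
add 7: [8, 1, 5, 5, 2, 9, 4, 0, 9, 6, 4, 7] sum 60, len 12
add 1: [8, 1, 5, 5, 2, 9, 4, 0, 9, 6, 4, 7, 1] sum 61, len 13
add 9: [1, 5, 5, 2, 9, 4, 0, 9, 6, 4, 7, 1, 9] sum 62, len 13
add 6: [1, 5, 5, 2, 9, 4, 0, 9, 6, 4, 7, 1, 9, 6] sum 68, len 14
add 3: [5, 2, 9, 4, 0, 9, 6, 4, 7, 1, 9, 6, 3] sum 65, len 13
add 1: [5, 2, 9, 4, 0, 9, 6, 4, 7, 1, 9, 6, 3, 1] sum 66, len 14
add 4: [2, 9, 4, 0, 9, 6, 4, 7, 1, 9, 6, 3, 1, 4] sum 65, len 14
Longest length seen: 14.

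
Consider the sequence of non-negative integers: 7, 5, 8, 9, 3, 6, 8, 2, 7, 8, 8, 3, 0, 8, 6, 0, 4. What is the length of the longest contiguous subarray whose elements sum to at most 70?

13

→ 7: sum 7, len 1
→ 5: sum 12, len 2
→ 8: sum 20, len 3
→ 9: sum 29, len 4
→ 3: sum 32, len 5
→ 6: sum 38, len 6
→ 8: sum 46, len 7
→ 2: sum 48, len 8
→ 7: sum 55, len 9
→ 8: sum 63, len 10
→ 8 (dropped 7): sum 64, len 10
→ 3: sum 67, len 11
→ 0: sum 67, len 12
→ 8 (dropped 5): sum 70, len 12
→ 6 (dropped 8): sum 68, len 12
→ 0: sum 68, len 13
→ 4 (dropped 9): sum 63, len 13
Longest length seen: 13.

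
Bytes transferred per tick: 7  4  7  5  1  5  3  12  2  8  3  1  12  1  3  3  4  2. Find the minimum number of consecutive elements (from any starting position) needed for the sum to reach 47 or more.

9

Extend right; whenever the sum reaches 47, record the length and shrink from the left:
add 7: running sum 7 < 47
add 4: running sum 11 < 47
add 7: running sum 18 < 47
add 5: running sum 23 < 47
add 1: running sum 24 < 47
add 5: running sum 29 < 47
add 3: running sum 32 < 47
add 12: running sum 44 < 47
add 2: running sum 46 < 47
end 9: [4, 7, 5, 1, 5, 3, 12, 2, 8] sum 47, len 9
end 10: [4, 7, 5, 1, 5, 3, 12, 2, 8, 3] sum 50, len 10
end 11: [7, 5, 1, 5, 3, 12, 2, 8, 3, 1] sum 47, len 10
end 12: [1, 5, 3, 12, 2, 8, 3, 1, 12] sum 47, len 9
end 13: [5, 3, 12, 2, 8, 3, 1, 12, 1] sum 47, len 9
end 14: [5, 3, 12, 2, 8, 3, 1, 12, 1, 3] sum 50, len 10
end 15: [3, 12, 2, 8, 3, 1, 12, 1, 3, 3] sum 48, len 10
end 16: [12, 2, 8, 3, 1, 12, 1, 3, 3, 4] sum 49, len 10
end 17: [12, 2, 8, 3, 1, 12, 1, 3, 3, 4, 2] sum 51, len 11
Shortest qualifying length: 9.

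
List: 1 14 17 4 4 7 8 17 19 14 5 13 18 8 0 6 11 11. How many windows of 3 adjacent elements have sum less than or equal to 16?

2

(1, 14, 17) → sum 32
(14, 17, 4) → sum 35
(17, 4, 4) → sum 25
(4, 4, 7) → sum 15  ≤ 16 ✓
(4, 7, 8) → sum 19
(7, 8, 17) → sum 32
(8, 17, 19) → sum 44
(17, 19, 14) → sum 50
(19, 14, 5) → sum 38
(14, 5, 13) → sum 32
(5, 13, 18) → sum 36
(13, 18, 8) → sum 39
(18, 8, 0) → sum 26
(8, 0, 6) → sum 14  ≤ 16 ✓
(0, 6, 11) → sum 17
(6, 11, 11) → sum 28
2 windows satisfy the condition.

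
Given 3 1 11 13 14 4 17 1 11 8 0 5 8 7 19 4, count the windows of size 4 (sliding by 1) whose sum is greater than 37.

(3, 1, 11, 13) → sum 28
(1, 11, 13, 14) → sum 39  > 37 ✓
(11, 13, 14, 4) → sum 42  > 37 ✓
(13, 14, 4, 17) → sum 48  > 37 ✓
(14, 4, 17, 1) → sum 36
(4, 17, 1, 11) → sum 33
(17, 1, 11, 8) → sum 37
(1, 11, 8, 0) → sum 20
(11, 8, 0, 5) → sum 24
(8, 0, 5, 8) → sum 21
(0, 5, 8, 7) → sum 20
(5, 8, 7, 19) → sum 39  > 37 ✓
(8, 7, 19, 4) → sum 38  > 37 ✓
5 windows satisfy the condition.

5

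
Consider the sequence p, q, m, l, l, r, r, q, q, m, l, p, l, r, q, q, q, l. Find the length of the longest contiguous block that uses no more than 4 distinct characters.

10

[p] 1 distinct, len 1
[p, q] 2 distinct, len 2
[p, q, m] 3 distinct, len 3
[p, q, m, l] 4 distinct, len 4
[p, q, m, l, l] 4 distinct, len 5
[q, m, l, l, r] 4 distinct, len 5
[q, m, l, l, r, r] 4 distinct, len 6
[q, m, l, l, r, r, q] 4 distinct, len 7
[q, m, l, l, r, r, q, q] 4 distinct, len 8
[q, m, l, l, r, r, q, q, m] 4 distinct, len 9
[q, m, l, l, r, r, q, q, m, l] 4 distinct, len 10
[q, q, m, l, p] 4 distinct, len 5
[q, q, m, l, p, l] 4 distinct, len 6
[m, l, p, l, r] 4 distinct, len 5
[l, p, l, r, q] 4 distinct, len 5
[l, p, l, r, q, q] 4 distinct, len 6
[l, p, l, r, q, q, q] 4 distinct, len 7
[l, p, l, r, q, q, q, l] 4 distinct, len 8
Longest length with ≤4 distinct: 10.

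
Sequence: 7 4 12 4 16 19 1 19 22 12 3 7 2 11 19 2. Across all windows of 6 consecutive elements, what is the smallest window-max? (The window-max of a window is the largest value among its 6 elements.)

7 4 12 4 16 19 → max 19
4 12 4 16 19 1 → max 19
12 4 16 19 1 19 → max 19
4 16 19 1 19 22 → max 22
16 19 1 19 22 12 → max 22
19 1 19 22 12 3 → max 22
1 19 22 12 3 7 → max 22
19 22 12 3 7 2 → max 22
22 12 3 7 2 11 → max 22
12 3 7 2 11 19 → max 19
3 7 2 11 19 2 → max 19
Smallest of these is 19.

19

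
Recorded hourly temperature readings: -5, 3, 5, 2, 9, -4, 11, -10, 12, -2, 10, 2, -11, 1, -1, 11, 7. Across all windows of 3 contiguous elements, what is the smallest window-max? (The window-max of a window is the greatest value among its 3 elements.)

1

-5 3 5 → max 5
3 5 2 → max 5
5 2 9 → max 9
2 9 -4 → max 9
9 -4 11 → max 11
-4 11 -10 → max 11
11 -10 12 → max 12
-10 12 -2 → max 12
12 -2 10 → max 12
-2 10 2 → max 10
10 2 -11 → max 10
2 -11 1 → max 2
-11 1 -1 → max 1
1 -1 11 → max 11
-1 11 7 → max 11
Smallest of these is 1.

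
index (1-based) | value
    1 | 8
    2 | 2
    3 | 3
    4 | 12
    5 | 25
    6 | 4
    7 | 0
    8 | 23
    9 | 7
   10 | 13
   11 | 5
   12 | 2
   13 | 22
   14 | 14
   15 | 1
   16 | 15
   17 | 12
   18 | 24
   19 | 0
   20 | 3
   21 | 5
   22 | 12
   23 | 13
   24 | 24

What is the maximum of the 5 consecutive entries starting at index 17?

Elements at indices 17..21: 12, 24, 0, 3, 5
max(12, 24, 0, 3, 5) = 24

24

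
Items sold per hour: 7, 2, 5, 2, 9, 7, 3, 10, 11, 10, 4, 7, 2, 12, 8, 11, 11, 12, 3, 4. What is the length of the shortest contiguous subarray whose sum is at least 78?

add 7: running sum 7 < 78
add 2: running sum 9 < 78
add 5: running sum 14 < 78
add 2: running sum 16 < 78
add 9: running sum 25 < 78
add 7: running sum 32 < 78
add 3: running sum 35 < 78
add 10: running sum 45 < 78
add 11: running sum 56 < 78
add 10: running sum 66 < 78
add 4: running sum 70 < 78
add 7: running sum 77 < 78
add 2: shortest ending here [7, 2, 5, 2, 9, 7, 3, 10, 11, 10, 4, 7, 2] sum 79, len 13
add 12: shortest ending here [5, 2, 9, 7, 3, 10, 11, 10, 4, 7, 2, 12] sum 82, len 12
add 8: shortest ending here [9, 7, 3, 10, 11, 10, 4, 7, 2, 12, 8] sum 83, len 11
add 11: shortest ending here [3, 10, 11, 10, 4, 7, 2, 12, 8, 11] sum 78, len 10
add 11: shortest ending here [10, 11, 10, 4, 7, 2, 12, 8, 11, 11] sum 86, len 10
add 12: shortest ending here [11, 10, 4, 7, 2, 12, 8, 11, 11, 12] sum 88, len 10
add 3: shortest ending here [10, 4, 7, 2, 12, 8, 11, 11, 12, 3] sum 80, len 10
add 4: shortest ending here [10, 4, 7, 2, 12, 8, 11, 11, 12, 3, 4] sum 84, len 11
Shortest qualifying length: 10.

10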